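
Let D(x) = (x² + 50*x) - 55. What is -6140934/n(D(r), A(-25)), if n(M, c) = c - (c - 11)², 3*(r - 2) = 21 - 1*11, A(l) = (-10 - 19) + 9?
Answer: 682326/109 ≈ 6259.9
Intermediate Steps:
A(l) = -20 (A(l) = -29 + 9 = -20)
r = 16/3 (r = 2 + (21 - 1*11)/3 = 2 + (21 - 11)/3 = 2 + (⅓)*10 = 2 + 10/3 = 16/3 ≈ 5.3333)
D(x) = -55 + x² + 50*x
n(M, c) = c - (-11 + c)²
-6140934/n(D(r), A(-25)) = -6140934/(-20 - (-11 - 20)²) = -6140934/(-20 - 1*(-31)²) = -6140934/(-20 - 1*961) = -6140934/(-20 - 961) = -6140934/(-981) = -6140934*(-1/981) = 682326/109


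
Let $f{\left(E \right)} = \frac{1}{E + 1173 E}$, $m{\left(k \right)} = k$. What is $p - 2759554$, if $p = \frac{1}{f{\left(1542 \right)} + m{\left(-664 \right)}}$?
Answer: $- \frac{3317106740318402}{1202044511} \approx -2.7596 \cdot 10^{6}$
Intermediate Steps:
$f{\left(E \right)} = \frac{1}{1174 E}$
$p = - \frac{1810308}{1202044511}$ ($p = \frac{1}{\frac{1}{1174 \cdot 1542} - 664} = \frac{1}{\frac{1}{1174} \cdot \frac{1}{1542} - 664} = \frac{1}{\frac{1}{1810308} - 664} = \frac{1}{- \frac{1202044511}{1810308}} = - \frac{1810308}{1202044511} \approx -0.001506$)
$p - 2759554 = - \frac{1810308}{1202044511} - 2759554 = - \frac{3317106740318402}{1202044511}$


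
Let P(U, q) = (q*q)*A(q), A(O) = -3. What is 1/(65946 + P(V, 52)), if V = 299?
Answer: 1/57834 ≈ 1.7291e-5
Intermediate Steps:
P(U, q) = -3*q² (P(U, q) = (q*q)*(-3) = q²*(-3) = -3*q²)
1/(65946 + P(V, 52)) = 1/(65946 - 3*52²) = 1/(65946 - 3*2704) = 1/(65946 - 8112) = 1/57834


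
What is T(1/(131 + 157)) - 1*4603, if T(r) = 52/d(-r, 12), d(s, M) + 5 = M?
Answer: -32169/7 ≈ -4595.6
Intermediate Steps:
d(s, M) = -5 + M
T(r) = 52/7 (T(r) = 52/(-5 + 12) = 52/7)
T(1/(131 + 157)) - 1*4603 = 52/7 - 1*4603 = 52/7 - 4603 = -32169/7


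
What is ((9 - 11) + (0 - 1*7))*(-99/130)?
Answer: 891/130 ≈ 6.8538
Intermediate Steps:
((9 - 11) + (0 - 1*7))*(-99/130) = (-2 + (0 - 7))*(-99*1/130) = (-2 - 7)*(-99/130) = -9*(-99/130) = 891/130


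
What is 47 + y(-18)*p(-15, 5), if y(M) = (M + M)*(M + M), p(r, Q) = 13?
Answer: 16895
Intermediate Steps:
y(M) = 4*M**2 (y(M) = (2*M)*(2*M) = 4*M**2)
47 + y(-18)*p(-15, 5) = 47 + (4*(-18)**2)*13 = 47 + (4*324)*13 = 47 + 1296*13 = 47 + 16848 = 16895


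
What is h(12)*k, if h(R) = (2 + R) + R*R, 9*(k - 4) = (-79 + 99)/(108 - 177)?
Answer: 389312/621 ≈ 626.91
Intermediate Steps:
k = 2464/621 (k = 4 + ((-79 + 99)/(108 - 177))/9 = 4 + (20/(-69))/9 = 4 + (20*(-1/69))/9 = 4 + (⅑)*(-20/69) = 4 - 20/621 = 2464/621 ≈ 3.9678)
h(R) = 2 + R + R² (h(R) = (2 + R) + R² = 2 + R + R²)
h(12)*k = (2 + 12 + 12²)*(2464/621) = (2 + 12 + 144)*(2464/621) = 158*(2464/621) = 389312/621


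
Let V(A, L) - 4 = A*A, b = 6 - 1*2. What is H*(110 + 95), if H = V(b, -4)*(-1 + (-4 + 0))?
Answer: -20500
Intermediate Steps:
b = 4 (b = 6 - 2 = 4)
V(A, L) = 4 + A**2 (V(A, L) = 4 + A*A = 4 + A**2)
H = -100 (H = (4 + 4**2)*(-1 + (-4 + 0)) = (4 + 16)*(-1 - 4) = 20*(-5) = -100)
H*(110 + 95) = -100*(110 + 95) = -100*205 = -20500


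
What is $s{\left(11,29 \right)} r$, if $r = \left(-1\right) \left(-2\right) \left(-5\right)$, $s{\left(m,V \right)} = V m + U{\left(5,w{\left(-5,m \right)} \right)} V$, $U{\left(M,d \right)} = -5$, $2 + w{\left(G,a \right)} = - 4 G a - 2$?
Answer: $-1740$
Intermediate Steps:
$w{\left(G,a \right)} = -4 - 4 G a$ ($w{\left(G,a \right)} = -2 + \left(- 4 G a - 2\right) = -2 - \left(2 + 4 G a\right) = -4 - 4 G a$)
$s{\left(m,V \right)} = - 5 V + V m$ ($s{\left(m,V \right)} = V m - 5 V = - 5 V + V m$)
$r = -10$ ($r = 2 \left(-5\right) = -10$)
$s{\left(11,29 \right)} r = 29 \left(-5 + 11\right) \left(-10\right) = 29 \cdot 6 \left(-10\right) = 174 \left(-10\right) = -1740$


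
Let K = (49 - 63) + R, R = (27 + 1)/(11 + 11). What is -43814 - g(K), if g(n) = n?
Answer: -481814/11 ≈ -43801.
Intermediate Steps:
R = 14/11 (R = 28/22 = 28*(1/22) = 14/11 ≈ 1.2727)
K = -140/11 (K = (49 - 63) + 14/11 = -14 + 14/11 = -140/11 ≈ -12.727)
-43814 - g(K) = -43814 - 1*(-140/11) = -43814 + 140/11 = -481814/11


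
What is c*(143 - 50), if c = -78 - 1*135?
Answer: -19809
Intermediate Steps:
c = -213 (c = -78 - 135 = -213)
c*(143 - 50) = -213*(143 - 50) = -213*93 = -19809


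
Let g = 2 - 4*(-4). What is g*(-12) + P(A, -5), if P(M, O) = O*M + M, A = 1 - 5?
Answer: -200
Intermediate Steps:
A = -4
g = 18 (g = 2 + 16 = 18)
P(M, O) = M + M*O (P(M, O) = M*O + M = M + M*O)
g*(-12) + P(A, -5) = 18*(-12) - 4*(1 - 5) = -216 - 4*(-4) = -216 + 16 = -200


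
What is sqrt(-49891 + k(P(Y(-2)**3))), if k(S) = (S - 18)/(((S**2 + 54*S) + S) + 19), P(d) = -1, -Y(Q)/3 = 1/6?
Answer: I*sqrt(61115810)/35 ≈ 223.36*I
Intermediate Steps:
Y(Q) = -1/2 (Y(Q) = -3/6 = -3*1/6 = -1/2)
k(S) = (-18 + S)/(19 + S**2 + 55*S) (k(S) = (-18 + S)/((S**2 + 55*S) + 19) = (-18 + S)/(19 + S**2 + 55*S))
sqrt(-49891 + k(P(Y(-2)**3))) = sqrt(-49891 + (-18 - 1)/(19 + (-1)**2 + 55*(-1))) = sqrt(-49891 - 19/(19 + 1 - 55)) = sqrt(-49891 - 19/(-35)) = sqrt(-49891 - 1/35*(-19)) = sqrt(-49891 + 19/35) = sqrt(-1746166/35) = I*sqrt(61115810)/35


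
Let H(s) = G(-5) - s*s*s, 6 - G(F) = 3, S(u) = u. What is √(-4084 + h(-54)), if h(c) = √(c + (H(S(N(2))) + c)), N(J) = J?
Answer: √(-4084 + I*√113) ≈ 0.08317 + 63.906*I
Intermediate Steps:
G(F) = 3 (G(F) = 6 - 1*3 = 6 - 3 = 3)
H(s) = 3 - s³ (H(s) = 3 - s*s*s = 3 - s²*s = 3 - s³)
h(c) = √(-5 + 2*c) (h(c) = √(c + ((3 - 1*2³) + c)) = √(c + ((3 - 1*8) + c)) = √(c + ((3 - 8) + c)) = √(c + (-5 + c)) = √(-5 + 2*c))
√(-4084 + h(-54)) = √(-4084 + √(-5 + 2*(-54))) = √(-4084 + √(-5 - 108)) = √(-4084 + √(-113)) = √(-4084 + I*√113)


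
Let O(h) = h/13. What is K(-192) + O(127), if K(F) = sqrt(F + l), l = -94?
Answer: 127/13 + I*sqrt(286) ≈ 9.7692 + 16.912*I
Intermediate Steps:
K(F) = sqrt(-94 + F) (K(F) = sqrt(F - 94) = sqrt(-94 + F))
O(h) = h/13 (O(h) = h*(1/13) = h/13)
K(-192) + O(127) = sqrt(-94 - 192) + (1/13)*127 = sqrt(-286) + 127/13 = I*sqrt(286) + 127/13 = 127/13 + I*sqrt(286)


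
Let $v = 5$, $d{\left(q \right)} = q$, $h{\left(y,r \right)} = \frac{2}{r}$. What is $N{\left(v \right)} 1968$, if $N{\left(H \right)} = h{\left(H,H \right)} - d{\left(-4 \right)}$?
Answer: $\frac{43296}{5} \approx 8659.2$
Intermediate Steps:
$N{\left(H \right)} = 4 + \frac{2}{H}$ ($N{\left(H \right)} = \frac{2}{H} - -4 = \frac{2}{H} + 4 = 4 + \frac{2}{H}$)
$N{\left(v \right)} 1968 = \left(4 + \frac{2}{5}\right) 1968 = \frac{22}{5} \cdot 1968 = \frac{43296}{5}$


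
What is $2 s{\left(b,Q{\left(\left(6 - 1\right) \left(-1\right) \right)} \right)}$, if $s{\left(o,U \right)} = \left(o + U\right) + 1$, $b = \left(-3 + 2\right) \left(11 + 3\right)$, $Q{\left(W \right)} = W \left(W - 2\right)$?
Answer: $44$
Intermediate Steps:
$Q{\left(W \right)} = W \left(-2 + W\right)$
$b = -14$ ($b = \left(-1\right) 14 = -14$)
$s{\left(o,U \right)} = 1 + U + o$ ($s{\left(o,U \right)} = \left(U + o\right) + 1 = 1 + U + o$)
$2 s{\left(b,Q{\left(\left(6 - 1\right) \left(-1\right) \right)} \right)} = 2 \left(1 + \left(6 - 1\right) \left(-1\right) \left(-2 + \left(6 - 1\right) \left(-1\right)\right) - 14\right) = 2 \left(1 + 5 \left(-1\right) \left(-2 + 5 \left(-1\right)\right) - 14\right) = 2 \left(1 - 5 \left(-2 - 5\right) - 14\right) = 2 \left(1 - -35 - 14\right) = 2 \left(1 + 35 - 14\right) = 2 \cdot 22 = 44$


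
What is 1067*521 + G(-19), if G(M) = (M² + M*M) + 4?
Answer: 556633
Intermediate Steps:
G(M) = 4 + 2*M² (G(M) = (M² + M²) + 4 = 2*M² + 4 = 4 + 2*M²)
1067*521 + G(-19) = 1067*521 + (4 + 2*(-19)²) = 555907 + (4 + 2*361) = 555907 + (4 + 722) = 555907 + 726 = 556633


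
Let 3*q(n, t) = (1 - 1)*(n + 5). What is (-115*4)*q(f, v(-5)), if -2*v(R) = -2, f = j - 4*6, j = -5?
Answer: 0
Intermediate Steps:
f = -29 (f = -5 - 4*6 = -5 - 24 = -29)
v(R) = 1 (v(R) = -1/2*(-2) = 1)
q(n, t) = 0 (q(n, t) = ((1 - 1)*(n + 5))/3 = (0*(5 + n))/3 = (1/3)*0 = 0)
(-115*4)*q(f, v(-5)) = -115*4*0 = -23*20*0 = -460*0 = 0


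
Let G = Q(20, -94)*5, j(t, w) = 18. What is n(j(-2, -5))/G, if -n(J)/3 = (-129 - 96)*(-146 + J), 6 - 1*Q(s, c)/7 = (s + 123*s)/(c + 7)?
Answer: -751680/10507 ≈ -71.541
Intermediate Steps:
Q(s, c) = 42 - 868*s/(7 + c) (Q(s, c) = 42 - 7*(s + 123*s)/(c + 7) = 42 - 7*124*s/(7 + c) = 42 - 868*s/(7 + c))
n(J) = -98550 + 675*J (n(J) = -3*(-129 - 96)*(-146 + J) = -(-675)*(-146 + J) = -3*(32850 - 225*J) = -98550 + 675*J)
G = 105070/87 (G = (14*(21 - 62*20 + 3*(-94))/(7 - 94))*5 = (14*(21 - 1240 - 282)/(-87))*5 = (14*(-1/87)*(-1501))*5 = (21014/87)*5 = 105070/87 ≈ 1207.7)
n(j(-2, -5))/G = (-98550 + 675*18)/(105070/87) = (-98550 + 12150)*(87/105070) = -86400*87/105070 = -751680/10507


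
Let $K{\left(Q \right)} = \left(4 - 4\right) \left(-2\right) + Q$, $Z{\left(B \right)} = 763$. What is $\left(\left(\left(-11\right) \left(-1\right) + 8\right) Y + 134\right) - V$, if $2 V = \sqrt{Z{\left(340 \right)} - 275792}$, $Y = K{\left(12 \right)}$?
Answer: $362 - \frac{i \sqrt{275029}}{2} \approx 362.0 - 262.22 i$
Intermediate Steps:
$K{\left(Q \right)} = Q$ ($K{\left(Q \right)} = 0 \left(-2\right) + Q = 0 + Q = Q$)
$Y = 12$
$V = \frac{i \sqrt{275029}}{2}$ ($V = \frac{\sqrt{763 - 275792}}{2} = \frac{\sqrt{-275029}}{2} = \frac{i \sqrt{275029}}{2} \approx 262.22 i$)
$\left(\left(\left(-11\right) \left(-1\right) + 8\right) Y + 134\right) - V = \left(\left(\left(-11\right) \left(-1\right) + 8\right) 12 + 134\right) - \frac{i \sqrt{275029}}{2} = \left(\left(11 + 8\right) 12 + 134\right) - \frac{i \sqrt{275029}}{2} = \left(19 \cdot 12 + 134\right) - \frac{i \sqrt{275029}}{2} = \left(228 + 134\right) - \frac{i \sqrt{275029}}{2} = 362 - \frac{i \sqrt{275029}}{2}$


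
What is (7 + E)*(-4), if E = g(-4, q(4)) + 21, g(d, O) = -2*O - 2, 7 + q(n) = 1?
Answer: -152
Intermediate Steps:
q(n) = -6 (q(n) = -7 + 1 = -6)
g(d, O) = -2 - 2*O
E = 31 (E = (-2 - 2*(-6)) + 21 = (-2 + 12) + 21 = 10 + 21 = 31)
(7 + E)*(-4) = (7 + 31)*(-4) = 38*(-4) = -152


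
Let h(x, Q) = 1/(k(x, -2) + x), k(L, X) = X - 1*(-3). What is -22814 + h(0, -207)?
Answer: -22813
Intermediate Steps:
k(L, X) = 3 + X (k(L, X) = X + 3 = 3 + X)
h(x, Q) = 1/(1 + x) (h(x, Q) = 1/((3 - 2) + x) = 1/(1 + x))
-22814 + h(0, -207) = -22814 + 1/(1 + 0) = -22814 + 1/1 = -22814 + 1 = -22813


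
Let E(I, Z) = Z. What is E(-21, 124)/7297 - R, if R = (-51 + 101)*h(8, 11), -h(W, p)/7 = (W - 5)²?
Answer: 22985674/7297 ≈ 3150.0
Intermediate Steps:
h(W, p) = -7*(-5 + W)² (h(W, p) = -7*(W - 5)² = -7*(-5 + W)²)
R = -3150 (R = (-51 + 101)*(-7*(-5 + 8)²) = 50*(-7*3²) = 50*(-7*9) = 50*(-63) = -3150)
E(-21, 124)/7297 - R = 124/7297 - 1*(-3150) = 124*(1/7297) + 3150 = 124/7297 + 3150 = 22985674/7297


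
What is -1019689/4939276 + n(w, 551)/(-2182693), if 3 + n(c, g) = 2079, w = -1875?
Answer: -2235921979453/10780923150268 ≈ -0.20740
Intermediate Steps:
n(c, g) = 2076 (n(c, g) = -3 + 2079 = 2076)
-1019689/4939276 + n(w, 551)/(-2182693) = -1019689/4939276 + 2076/(-2182693) = -1019689*1/4939276 + 2076*(-1/2182693) = -1019689/4939276 - 2076/2182693 = -2235921979453/10780923150268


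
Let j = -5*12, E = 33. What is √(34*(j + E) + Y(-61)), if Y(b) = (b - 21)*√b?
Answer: √(-918 - 82*I*√61) ≈ 10.033 - 31.917*I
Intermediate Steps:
j = -60
Y(b) = √b*(-21 + b) (Y(b) = (-21 + b)*√b = √b*(-21 + b))
√(34*(j + E) + Y(-61)) = √(34*(-60 + 33) + √(-61)*(-21 - 61)) = √(34*(-27) + (I*√61)*(-82)) = √(-918 - 82*I*√61)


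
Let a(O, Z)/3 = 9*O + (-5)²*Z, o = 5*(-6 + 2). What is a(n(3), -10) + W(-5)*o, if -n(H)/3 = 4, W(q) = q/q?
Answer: -1094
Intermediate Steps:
W(q) = 1
n(H) = -12 (n(H) = -3*4 = -12)
o = -20 (o = 5*(-4) = -20)
a(O, Z) = 27*O + 75*Z (a(O, Z) = 3*(9*O + (-5)²*Z) = 3*(9*O + 25*Z) = 27*O + 75*Z)
a(n(3), -10) + W(-5)*o = (27*(-12) + 75*(-10)) + 1*(-20) = (-324 - 750) - 20 = -1074 - 20 = -1094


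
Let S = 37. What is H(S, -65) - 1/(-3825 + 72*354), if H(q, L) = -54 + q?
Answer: -368272/21663 ≈ -17.000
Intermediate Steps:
H(S, -65) - 1/(-3825 + 72*354) = (-54 + 37) - 1/(-3825 + 72*354) = -17 - 1/(-3825 + 25488) = -17 - 1/21663 = -368272/21663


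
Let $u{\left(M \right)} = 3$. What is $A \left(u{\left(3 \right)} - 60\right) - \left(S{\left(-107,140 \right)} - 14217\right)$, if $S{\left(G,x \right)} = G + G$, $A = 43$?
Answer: $11980$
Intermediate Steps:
$S{\left(G,x \right)} = 2 G$
$A \left(u{\left(3 \right)} - 60\right) - \left(S{\left(-107,140 \right)} - 14217\right) = 43 \left(3 - 60\right) - \left(2 \left(-107\right) - 14217\right) = 43 \left(-57\right) - \left(-214 - 14217\right) = -2451 - -14431 = -2451 + 14431 = 11980$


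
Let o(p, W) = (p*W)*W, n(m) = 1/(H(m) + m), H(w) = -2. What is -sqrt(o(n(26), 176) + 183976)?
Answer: -10*sqrt(16674)/3 ≈ -430.43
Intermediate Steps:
n(m) = 1/(-2 + m)
o(p, W) = p*W**2 (o(p, W) = (W*p)*W = p*W**2)
-sqrt(o(n(26), 176) + 183976) = -sqrt(176**2/(-2 + 26) + 183976) = -sqrt(30976/24 + 183976) = -sqrt((1/24)*30976 + 183976) = -sqrt(3872/3 + 183976) = -sqrt(555800/3) = -10*sqrt(16674)/3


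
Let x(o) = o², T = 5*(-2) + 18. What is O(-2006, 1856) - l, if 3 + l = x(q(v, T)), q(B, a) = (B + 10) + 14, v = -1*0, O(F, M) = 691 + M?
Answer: 1974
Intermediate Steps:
v = 0
T = 8 (T = -10 + 18 = 8)
q(B, a) = 24 + B (q(B, a) = (10 + B) + 14 = 24 + B)
l = 573 (l = -3 + (24 + 0)² = -3 + 24² = -3 + 576 = 573)
O(-2006, 1856) - l = (691 + 1856) - 1*573 = 2547 - 573 = 1974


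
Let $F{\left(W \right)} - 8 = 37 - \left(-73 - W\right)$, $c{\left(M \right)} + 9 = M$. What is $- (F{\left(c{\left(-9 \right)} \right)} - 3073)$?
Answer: $2973$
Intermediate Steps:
$c{\left(M \right)} = -9 + M$
$F{\left(W \right)} = 118 + W$ ($F{\left(W \right)} = 8 - \left(-110 - W\right) = 8 + \left(37 + \left(73 + W\right)\right) = 8 + \left(110 + W\right) = 118 + W$)
$- (F{\left(c{\left(-9 \right)} \right)} - 3073) = - (\left(118 - 18\right) - 3073) = - (100 - 3073) = \left(-1\right) \left(-2973\right) = 2973$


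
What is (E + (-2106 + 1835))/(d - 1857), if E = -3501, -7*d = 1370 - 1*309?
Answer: 6601/3515 ≈ 1.8780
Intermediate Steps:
d = -1061/7 (d = -(1370 - 1*309)/7 = -(1370 - 309)/7 = -1/7*1061 = -1061/7 ≈ -151.57)
(E + (-2106 + 1835))/(d - 1857) = (-3501 + (-2106 + 1835))/(-1061/7 - 1857) = (-3501 - 271)/(-14060/7) = -3772*(-7/14060) = 6601/3515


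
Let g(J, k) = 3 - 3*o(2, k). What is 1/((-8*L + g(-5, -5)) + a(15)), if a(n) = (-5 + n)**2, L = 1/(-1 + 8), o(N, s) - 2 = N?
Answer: 7/629 ≈ 0.011129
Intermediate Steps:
o(N, s) = 2 + N
L = 1/7 ≈ 0.14286
g(J, k) = -9 (g(J, k) = 3 - 3*(2 + 2) = 3 - 3*4 = 3 - 12 = -9)
1/((-8*L + g(-5, -5)) + a(15)) = 1/((-8*1/7 - 9) + (-5 + 15)**2) = 1/((-8/7 - 9) + 10**2) = 1/(-71/7 + 100) = 1/(629/7) = 7/629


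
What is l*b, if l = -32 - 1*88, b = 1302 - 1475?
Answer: 20760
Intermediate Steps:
b = -173
l = -120 (l = -32 - 88 = -120)
l*b = -120*(-173) = 20760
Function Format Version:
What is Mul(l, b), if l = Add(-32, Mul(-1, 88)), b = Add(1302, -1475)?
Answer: 20760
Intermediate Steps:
b = -173
l = -120 (l = Add(-32, -88) = -120)
Mul(l, b) = Mul(-120, -173) = 20760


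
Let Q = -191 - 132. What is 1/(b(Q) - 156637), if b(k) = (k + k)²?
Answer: 1/260679 ≈ 3.8361e-6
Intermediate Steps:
Q = -323
b(k) = 4*k² (b(k) = (2*k)² = 4*k²)
1/(b(Q) - 156637) = 1/(4*(-323)² - 156637) = 1/(4*104329 - 156637) = 1/(417316 - 156637) = 1/260679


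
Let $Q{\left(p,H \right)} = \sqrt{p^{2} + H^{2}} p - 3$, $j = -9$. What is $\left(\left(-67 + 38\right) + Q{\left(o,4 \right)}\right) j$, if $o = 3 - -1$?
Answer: $288 - 144 \sqrt{2} \approx 84.353$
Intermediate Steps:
$o = 4$ ($o = 3 + 1 = 4$)
$Q{\left(p,H \right)} = -3 + p \sqrt{H^{2} + p^{2}}$ ($Q{\left(p,H \right)} = \sqrt{H^{2} + p^{2}} p - 3 = p \sqrt{H^{2} + p^{2}} - 3 = -3 + p \sqrt{H^{2} + p^{2}}$)
$\left(\left(-67 + 38\right) + Q{\left(o,4 \right)}\right) j = \left(\left(-67 + 38\right) - \left(3 - 4 \sqrt{4^{2} + 4^{2}}\right)\right) \left(-9\right) = \left(-29 - \left(3 - 4 \sqrt{16 + 16}\right)\right) \left(-9\right) = \left(-29 - \left(3 - 4 \sqrt{32}\right)\right) \left(-9\right) = \left(-29 - \left(3 - 4 \cdot 4 \sqrt{2}\right)\right) \left(-9\right) = \left(-29 - \left(3 - 16 \sqrt{2}\right)\right) \left(-9\right) = \left(-32 + 16 \sqrt{2}\right) \left(-9\right) = 288 - 144 \sqrt{2}$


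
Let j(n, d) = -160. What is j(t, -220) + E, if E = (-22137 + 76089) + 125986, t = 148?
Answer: 179778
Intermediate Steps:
E = 179938 (E = 53952 + 125986 = 179938)
j(t, -220) + E = -160 + 179938 = 179778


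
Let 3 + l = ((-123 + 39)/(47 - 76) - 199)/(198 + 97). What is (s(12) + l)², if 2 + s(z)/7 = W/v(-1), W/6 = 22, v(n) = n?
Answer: 64898201507364/73188025 ≈ 8.8673e+5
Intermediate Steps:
W = 132 (W = 6*22 = 132)
l = -31352/8555 (l = -3 + ((-123 + 39)/(47 - 76) - 199)/(198 + 97) = -3 + (-84/(-29) - 199)/295 = -3 + (-84*(-1/29) - 199)*(1/295) = -3 + (84/29 - 199)*(1/295) = -3 - 5687/29*1/295 = -3 - 5687/8555 = -31352/8555 ≈ -3.6648)
s(z) = -938 (s(z) = -14 + 7*(132/(-1)) = -14 + 7*(132*(-1)) = -14 + 7*(-132) = -14 - 924 = -938)
(s(12) + l)² = (-938 - 31352/8555)² = (-8055942/8555)² = 64898201507364/73188025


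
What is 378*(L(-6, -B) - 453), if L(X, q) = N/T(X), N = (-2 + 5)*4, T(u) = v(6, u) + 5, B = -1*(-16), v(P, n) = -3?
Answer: -168966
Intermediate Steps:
B = 16
T(u) = 2 (T(u) = -3 + 5 = 2)
N = 12 (N = 3*4 = 12)
L(X, q) = 6 (L(X, q) = 12/2 = 12*(½) = 6)
378*(L(-6, -B) - 453) = 378*(6 - 453) = 378*(-447) = -168966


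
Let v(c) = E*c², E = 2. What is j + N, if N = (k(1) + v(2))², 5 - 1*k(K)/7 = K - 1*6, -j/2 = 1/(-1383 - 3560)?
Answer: 30073214/4943 ≈ 6084.0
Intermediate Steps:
j = 2/4943 (j = -2/(-1383 - 3560) = -2/(-4943) = -2*(-1/4943) = 2/4943 ≈ 0.00040461)
k(K) = 77 - 7*K (k(K) = 35 - 7*(K - 1*6) = 35 - 7*(K - 6) = 35 - 7*(-6 + K) = 35 + (42 - 7*K) = 77 - 7*K)
v(c) = 2*c²
N = 6084 (N = ((77 - 7*1) + 2*2²)² = ((77 - 7) + 2*4)² = (70 + 8)² = 78² = 6084)
j + N = 2/4943 + 6084 = 30073214/4943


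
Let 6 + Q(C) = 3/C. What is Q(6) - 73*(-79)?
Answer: 11523/2 ≈ 5761.5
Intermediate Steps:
Q(C) = -6 + 3/C
Q(6) - 73*(-79) = (-6 + 3/6) - 73*(-79) = (-6 + 3*(1/6)) + 5767 = (-6 + 1/2) + 5767 = -11/2 + 5767 = 11523/2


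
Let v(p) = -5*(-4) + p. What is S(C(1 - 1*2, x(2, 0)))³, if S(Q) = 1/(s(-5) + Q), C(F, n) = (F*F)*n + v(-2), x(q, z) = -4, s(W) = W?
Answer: 1/729 ≈ 0.0013717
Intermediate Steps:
v(p) = 20 + p
C(F, n) = 18 + n*F² (C(F, n) = (F*F)*n + (20 - 2) = F²*n + 18 = n*F² + 18 = 18 + n*F²)
S(Q) = 1/(-5 + Q)
S(C(1 - 1*2, x(2, 0)))³ = (1/(-5 + (18 - 4*(1 - 1*2)²)))³ = (1/(-5 + (18 - 4*(1 - 2)²)))³ = (1/(-5 + (18 - 4*(-1)²)))³ = (1/(-5 + (18 - 4*1)))³ = (1/(-5 + (18 - 4)))³ = (1/(-5 + 14))³ = (1/9)³ = (⅑)³ = 1/729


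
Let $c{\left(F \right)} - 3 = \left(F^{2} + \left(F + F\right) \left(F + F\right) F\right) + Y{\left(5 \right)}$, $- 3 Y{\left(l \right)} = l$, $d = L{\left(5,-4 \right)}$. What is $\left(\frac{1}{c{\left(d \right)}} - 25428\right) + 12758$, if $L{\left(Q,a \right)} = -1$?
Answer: $- \frac{63353}{5} \approx -12671.0$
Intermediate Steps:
$d = -1$
$Y{\left(l \right)} = - \frac{l}{3}$
$c{\left(F \right)} = \frac{4}{3} + F^{2} + 4 F^{3}$ ($c{\left(F \right)} = 3 - \left(\frac{5}{3} - F^{2} - \left(F + F\right) \left(F + F\right) F\right) = 3 - \left(\frac{5}{3} - F^{2} - 2 F 2 F F\right) = 3 - \left(\frac{5}{3} - F^{2} - 4 F^{2} F\right) = 3 - \left(\frac{5}{3} - F^{2} - 4 F^{3}\right) = 3 + \left(- \frac{5}{3} + F^{2} + 4 F^{3}\right) = \frac{4}{3} + F^{2} + 4 F^{3}$)
$\left(\frac{1}{c{\left(d \right)}} - 25428\right) + 12758 = \left(\frac{1}{\frac{4}{3} + \left(-1\right)^{2} + 4 \left(-1\right)^{3}} - 25428\right) + 12758 = \left(\frac{1}{\frac{4}{3} + 1 + 4 \left(-1\right)} - 25428\right) + 12758 = \left(\frac{1}{\frac{4}{3} + 1 - 4} - 25428\right) + 12758 = \left(\frac{1}{- \frac{5}{3}} - 25428\right) + 12758 = \left(- \frac{3}{5} - 25428\right) + 12758 = - \frac{127143}{5} + 12758 = - \frac{63353}{5}$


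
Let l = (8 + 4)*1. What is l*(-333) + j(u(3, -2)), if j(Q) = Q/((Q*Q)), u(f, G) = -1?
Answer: -3997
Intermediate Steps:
j(Q) = 1/Q (j(Q) = Q/(Q²) = Q/Q² = 1/Q)
l = 12 (l = 12*1 = 12)
l*(-333) + j(u(3, -2)) = 12*(-333) + 1/(-1) = -3996 - 1 = -3997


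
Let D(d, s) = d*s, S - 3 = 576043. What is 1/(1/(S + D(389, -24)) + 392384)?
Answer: 566710/222367936641 ≈ 2.5485e-6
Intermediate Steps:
S = 576046 (S = 3 + 576043 = 576046)
1/(1/(S + D(389, -24)) + 392384) = 1/(1/(576046 + 389*(-24)) + 392384) = 1/(1/(576046 - 9336) + 392384) = 1/(1/566710 + 392384) = 1/(222367936641/566710) = 566710/222367936641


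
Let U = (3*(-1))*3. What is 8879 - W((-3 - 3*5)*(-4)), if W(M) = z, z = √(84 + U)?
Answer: 8879 - 5*√3 ≈ 8870.3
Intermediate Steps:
U = -9 (U = -3*3 = -9)
z = 5*√3 (z = √(84 - 9) = √75 = 5*√3 ≈ 8.6602)
W(M) = 5*√3
8879 - W((-3 - 3*5)*(-4)) = 8879 - 5*√3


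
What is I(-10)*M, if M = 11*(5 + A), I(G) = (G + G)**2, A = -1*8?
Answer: -13200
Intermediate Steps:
A = -8
I(G) = 4*G**2 (I(G) = (2*G)**2 = 4*G**2)
M = -33 (M = 11*(5 - 8) = 11*(-3) = -33)
I(-10)*M = (4*(-10)**2)*(-33) = (4*100)*(-33) = 400*(-33) = -13200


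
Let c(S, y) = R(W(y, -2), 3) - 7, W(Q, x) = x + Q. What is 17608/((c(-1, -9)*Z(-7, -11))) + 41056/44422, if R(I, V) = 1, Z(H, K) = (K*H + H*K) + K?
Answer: -186739132/9528519 ≈ -19.598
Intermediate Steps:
Z(H, K) = K + 2*H*K (Z(H, K) = (H*K + H*K) + K = 2*H*K + K = K + 2*H*K)
W(Q, x) = Q + x
c(S, y) = -6 (c(S, y) = 1 - 7 = -6)
17608/((c(-1, -9)*Z(-7, -11))) + 41056/44422 = 17608/((-(-66)*(1 + 2*(-7)))) + 41056/44422 = 17608/((-(-66)*(1 - 14))) + 41056*(1/44422) = 17608/((-(-66)*(-13))) + 20528/22211 = 17608/((-6*143)) + 20528/22211 = 17608/(-858) + 20528/22211 = 17608*(-1/858) + 20528/22211 = -8804/429 + 20528/22211 = -186739132/9528519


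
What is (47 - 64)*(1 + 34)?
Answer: -595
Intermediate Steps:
(47 - 64)*(1 + 34) = -17*35 = -595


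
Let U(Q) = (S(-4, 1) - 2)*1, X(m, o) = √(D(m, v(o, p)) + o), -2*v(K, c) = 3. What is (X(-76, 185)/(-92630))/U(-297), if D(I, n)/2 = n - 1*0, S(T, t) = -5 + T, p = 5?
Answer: √182/1018930 ≈ 1.3240e-5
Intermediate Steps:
v(K, c) = -3/2 (v(K, c) = -½*3 = -3/2)
D(I, n) = 2*n (D(I, n) = 2*(n - 1*0) = 2*(n + 0) = 2*n)
X(m, o) = √(-3 + o) (X(m, o) = √(2*(-3/2) + o) = √(-3 + o))
U(Q) = -11 (U(Q) = ((-5 - 4) - 2)*1 = (-9 - 2)*1 = -11*1 = -11)
(X(-76, 185)/(-92630))/U(-297) = (√(-3 + 185)/(-92630))/(-11) = (√182*(-1/92630))*(-1/11) = -√182/92630*(-1/11) = √182/1018930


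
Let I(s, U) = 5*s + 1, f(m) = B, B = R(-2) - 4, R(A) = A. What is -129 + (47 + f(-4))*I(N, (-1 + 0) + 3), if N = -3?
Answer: -703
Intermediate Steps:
B = -6 (B = -2 - 4 = -6)
f(m) = -6
I(s, U) = 1 + 5*s
-129 + (47 + f(-4))*I(N, (-1 + 0) + 3) = -129 + (47 - 6)*(1 + 5*(-3)) = -129 + 41*(1 - 15) = -129 + 41*(-14) = -129 - 574 = -703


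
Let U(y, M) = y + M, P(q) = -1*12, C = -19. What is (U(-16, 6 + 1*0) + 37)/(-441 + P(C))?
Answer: -9/151 ≈ -0.059603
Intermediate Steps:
P(q) = -12
U(y, M) = M + y
(U(-16, 6 + 1*0) + 37)/(-441 + P(C)) = (((6 + 1*0) - 16) + 37)/(-441 - 12) = (((6 + 0) - 16) + 37)/(-453) = ((6 - 16) + 37)*(-1/453) = (-10 + 37)*(-1/453) = 27*(-1/453) = -9/151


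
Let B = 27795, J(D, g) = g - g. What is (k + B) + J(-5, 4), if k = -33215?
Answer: -5420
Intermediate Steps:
J(D, g) = 0
(k + B) + J(-5, 4) = (-33215 + 27795) + 0 = -5420 + 0 = -5420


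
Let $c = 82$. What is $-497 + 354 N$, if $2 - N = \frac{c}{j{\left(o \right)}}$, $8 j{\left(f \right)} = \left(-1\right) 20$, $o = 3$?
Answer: $\frac{59111}{5} \approx 11822.0$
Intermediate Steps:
$j{\left(f \right)} = - \frac{5}{2}$ ($j{\left(f \right)} = \frac{\left(-1\right) 20}{8} = \frac{1}{8} \left(-20\right) = - \frac{5}{2}$)
$N = \frac{174}{5}$ ($N = 2 - \frac{82}{- \frac{5}{2}} = 2 - 82 \left(- \frac{2}{5}\right) = 2 - - \frac{164}{5} = 2 + \frac{164}{5} = \frac{174}{5} \approx 34.8$)
$-497 + 354 N = -497 + 354 \cdot \frac{174}{5} = -497 + \frac{61596}{5} = \frac{59111}{5}$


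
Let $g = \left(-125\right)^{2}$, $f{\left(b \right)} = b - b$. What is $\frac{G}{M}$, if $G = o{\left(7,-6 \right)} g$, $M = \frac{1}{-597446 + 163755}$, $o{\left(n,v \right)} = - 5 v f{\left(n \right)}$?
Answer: $0$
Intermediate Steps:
$f{\left(b \right)} = 0$
$g = 15625$
$o{\left(n,v \right)} = 0$ ($o{\left(n,v \right)} = - 5 v 0 = 0$)
$M = - \frac{1}{433691}$ ($M = \frac{1}{-433691} = - \frac{1}{433691} \approx -2.3058 \cdot 10^{-6}$)
$G = 0$ ($G = 0 \cdot 15625 = 0$)
$\frac{G}{M} = \frac{0}{- \frac{1}{433691}} = 0 \left(-433691\right) = 0$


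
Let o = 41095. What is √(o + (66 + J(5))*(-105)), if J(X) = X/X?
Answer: 2*√8515 ≈ 184.55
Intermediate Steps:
J(X) = 1
√(o + (66 + J(5))*(-105)) = √(41095 + (66 + 1)*(-105)) = √(41095 + 67*(-105)) = √(41095 - 7035) = √34060 = 2*√8515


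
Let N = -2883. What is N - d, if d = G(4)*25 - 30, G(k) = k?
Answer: -2953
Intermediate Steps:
d = 70 (d = 4*25 - 30 = 100 - 30 = 70)
N - d = -2883 - 1*70 = -2883 - 70 = -2953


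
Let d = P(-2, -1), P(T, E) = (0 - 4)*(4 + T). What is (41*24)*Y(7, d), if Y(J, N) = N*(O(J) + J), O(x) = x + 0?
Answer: -110208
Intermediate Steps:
O(x) = x
P(T, E) = -16 - 4*T (P(T, E) = -4*(4 + T) = -16 - 4*T)
d = -8 (d = -16 - 4*(-2) = -16 + 8 = -8)
Y(J, N) = 2*J*N (Y(J, N) = N*(J + J) = N*(2*J) = 2*J*N)
(41*24)*Y(7, d) = (41*24)*(2*7*(-8)) = 984*(-112) = -110208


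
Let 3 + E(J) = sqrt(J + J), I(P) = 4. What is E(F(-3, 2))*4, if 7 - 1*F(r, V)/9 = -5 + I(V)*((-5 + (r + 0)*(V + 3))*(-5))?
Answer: -12 + 24*I*sqrt(194) ≈ -12.0 + 334.28*I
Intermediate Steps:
F(r, V) = -792 + 180*r*(3 + V) (F(r, V) = 63 - 9*(-5 + 4*((-5 + (r + 0)*(V + 3))*(-5))) = 63 - 9*(-5 + 4*((-5 + r*(3 + V))*(-5))) = 63 - 9*(-5 + 4*(25 - 5*r*(3 + V))) = 63 - 9*(-5 + (100 - 20*r*(3 + V))) = 63 - 9*(95 - 20*r*(3 + V)) = 63 + (-855 + 180*r*(3 + V)) = -792 + 180*r*(3 + V))
E(J) = -3 + sqrt(2)*sqrt(J) (E(J) = -3 + sqrt(J + J) = -3 + sqrt(2*J) = -3 + sqrt(2)*sqrt(J))
E(F(-3, 2))*4 = (-3 + sqrt(2)*sqrt(-792 + 540*(-3) + 180*2*(-3)))*4 = (-3 + sqrt(2)*sqrt(-792 - 1620 - 1080))*4 = (-3 + sqrt(2)*sqrt(-3492))*4 = (-3 + sqrt(2)*(6*I*sqrt(97)))*4 = (-3 + 6*I*sqrt(194))*4 = -12 + 24*I*sqrt(194)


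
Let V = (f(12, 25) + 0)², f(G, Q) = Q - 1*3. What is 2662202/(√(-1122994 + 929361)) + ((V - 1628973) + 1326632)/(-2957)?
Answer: 301857/2957 - 2662202*I*√193633/193633 ≈ 102.08 - 6049.9*I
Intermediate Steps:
f(G, Q) = -3 + Q (f(G, Q) = Q - 3 = -3 + Q)
V = 484 (V = ((-3 + 25) + 0)² = (22 + 0)² = 22² = 484)
2662202/(√(-1122994 + 929361)) + ((V - 1628973) + 1326632)/(-2957) = 2662202/(√(-1122994 + 929361)) + ((484 - 1628973) + 1326632)/(-2957) = 2662202/(√(-193633)) + (-1628489 + 1326632)*(-1/2957) = 2662202/((I*√193633)) - 301857*(-1/2957) = 2662202*(-I*√193633/193633) + 301857/2957 = -2662202*I*√193633/193633 + 301857/2957 = 301857/2957 - 2662202*I*√193633/193633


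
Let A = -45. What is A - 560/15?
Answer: -247/3 ≈ -82.333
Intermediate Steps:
A - 560/15 = -45 - 560/15 = -45 - 16*7/3 = -45 - 112/3 = -247/3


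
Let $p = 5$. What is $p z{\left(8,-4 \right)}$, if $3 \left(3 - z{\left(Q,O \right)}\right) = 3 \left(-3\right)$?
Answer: $30$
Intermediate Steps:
$z{\left(Q,O \right)} = 6$ ($z{\left(Q,O \right)} = 3 - \frac{3 \left(-3\right)}{3} = 3 - -3 = 3 + 3 = 6$)
$p z{\left(8,-4 \right)} = 5 \cdot 6 = 30$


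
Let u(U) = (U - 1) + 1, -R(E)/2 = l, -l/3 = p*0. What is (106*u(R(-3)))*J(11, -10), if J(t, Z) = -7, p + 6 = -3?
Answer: 0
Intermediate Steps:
p = -9 (p = -6 - 3 = -9)
l = 0 (l = -(-27)*0 = -3*0 = 0)
R(E) = 0 (R(E) = -2*0 = 0)
u(U) = U (u(U) = (-1 + U) + 1 = U)
(106*u(R(-3)))*J(11, -10) = (106*0)*(-7) = 0*(-7) = 0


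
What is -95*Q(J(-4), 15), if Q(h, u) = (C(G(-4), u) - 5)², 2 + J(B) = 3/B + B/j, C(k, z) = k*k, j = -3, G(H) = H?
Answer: -11495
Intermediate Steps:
C(k, z) = k²
J(B) = -2 + 3/B - B/3 (J(B) = -2 + (3/B + B/(-3)) = -2 + (3/B + B*(-⅓)) = -2 + (3/B - B/3) = -2 + 3/B - B/3)
Q(h, u) = 121 (Q(h, u) = ((-4)² - 5)² = (16 - 5)² = 11² = 121)
-95*Q(J(-4), 15) = -95*121 = -11495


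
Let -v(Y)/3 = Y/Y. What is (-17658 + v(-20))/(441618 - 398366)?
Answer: -17661/43252 ≈ -0.40833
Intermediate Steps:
v(Y) = -3 (v(Y) = -3*Y/Y = -3*1 = -3)
(-17658 + v(-20))/(441618 - 398366) = (-17658 - 3)/(441618 - 398366) = -17661/43252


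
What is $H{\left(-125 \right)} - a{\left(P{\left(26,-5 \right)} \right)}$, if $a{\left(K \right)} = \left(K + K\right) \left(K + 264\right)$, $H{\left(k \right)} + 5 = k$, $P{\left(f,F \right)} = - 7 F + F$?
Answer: $-17770$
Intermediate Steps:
$P{\left(f,F \right)} = - 6 F$
$H{\left(k \right)} = -5 + k$
$a{\left(K \right)} = 2 K \left(264 + K\right)$
$H{\left(-125 \right)} - a{\left(P{\left(26,-5 \right)} \right)} = \left(-5 - 125\right) - 2 \left(\left(-6\right) \left(-5\right)\right) \left(264 - -30\right) = -130 - 2 \cdot 30 \left(264 + 30\right) = -130 - 2 \cdot 30 \cdot 294 = -130 - 17640 = -17770$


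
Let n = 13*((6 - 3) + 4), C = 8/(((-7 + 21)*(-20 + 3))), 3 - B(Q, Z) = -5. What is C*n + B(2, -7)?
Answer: 84/17 ≈ 4.9412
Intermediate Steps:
B(Q, Z) = 8 (B(Q, Z) = 3 - 1*(-5) = 3 + 5 = 8)
C = -4/119 (C = 8/((14*(-17))) = 8/(-238) = 8*(-1/238) = -4/119 ≈ -0.033613)
n = 91 (n = 13*(3 + 4) = 13*7 = 91)
C*n + B(2, -7) = -4/119*91 + 8 = -52/17 + 8 = 84/17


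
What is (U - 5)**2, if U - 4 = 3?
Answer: 4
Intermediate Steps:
U = 7 (U = 4 + 3 = 7)
(U - 5)**2 = (7 - 5)**2 = 2**2 = 4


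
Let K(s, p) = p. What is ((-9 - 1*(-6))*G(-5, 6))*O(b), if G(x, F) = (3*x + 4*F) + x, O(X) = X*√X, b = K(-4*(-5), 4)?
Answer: -96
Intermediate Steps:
b = 4
O(X) = X^(3/2)
G(x, F) = 4*F + 4*x
((-9 - 1*(-6))*G(-5, 6))*O(b) = ((-9 - 1*(-6))*(4*6 + 4*(-5)))*4^(3/2) = ((-9 + 6)*(24 - 20))*8 = -3*4*8 = -12*8 = -96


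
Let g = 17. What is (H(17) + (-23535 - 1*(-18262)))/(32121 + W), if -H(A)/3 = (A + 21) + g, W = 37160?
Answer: -5438/69281 ≈ -0.078492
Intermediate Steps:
H(A) = -114 - 3*A (H(A) = -3*((A + 21) + 17) = -3*((21 + A) + 17) = -3*(38 + A) = -114 - 3*A)
(H(17) + (-23535 - 1*(-18262)))/(32121 + W) = ((-114 - 3*17) + (-23535 - 1*(-18262)))/(32121 + 37160) = ((-114 - 51) + (-23535 + 18262))/69281 = (-165 - 5273)*(1/69281) = -5438*1/69281 = -5438/69281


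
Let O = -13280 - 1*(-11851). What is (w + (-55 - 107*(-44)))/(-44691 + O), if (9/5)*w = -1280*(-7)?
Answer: -86677/415080 ≈ -0.20882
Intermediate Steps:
w = 44800/9 (w = 5*(-1280*(-7))/9 = (5/9)*8960 = 44800/9 ≈ 4977.8)
O = -1429 (O = -13280 + 11851 = -1429)
(w + (-55 - 107*(-44)))/(-44691 + O) = (44800/9 + (-55 - 107*(-44)))/(-44691 - 1429) = (44800/9 + (-55 + 4708))/(-46120) = (44800/9 + 4653)*(-1/46120) = (86677/9)*(-1/46120) = -86677/415080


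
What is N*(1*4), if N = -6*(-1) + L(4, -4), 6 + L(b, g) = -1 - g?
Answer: 12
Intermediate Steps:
L(b, g) = -7 - g (L(b, g) = -6 + (-1 - g) = -7 - g)
N = 3 (N = -6*(-1) + (-7 - 1*(-4)) = 6 + (-7 + 4) = 6 - 3 = 3)
N*(1*4) = 3*(1*4) = 3*4 = 12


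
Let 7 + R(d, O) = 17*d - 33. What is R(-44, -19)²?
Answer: 620944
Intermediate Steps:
R(d, O) = -40 + 17*d (R(d, O) = -7 + (17*d - 33) = -7 + (-33 + 17*d) = -40 + 17*d)
R(-44, -19)² = (-40 + 17*(-44))² = (-40 - 748)² = (-788)² = 620944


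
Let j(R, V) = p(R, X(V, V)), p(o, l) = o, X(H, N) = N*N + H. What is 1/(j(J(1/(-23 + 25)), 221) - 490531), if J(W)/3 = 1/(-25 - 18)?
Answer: -43/21092836 ≈ -2.0386e-6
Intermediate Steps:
X(H, N) = H + N² (X(H, N) = N² + H = H + N²)
J(W) = -3/43 (J(W) = 3/(-25 - 18) = 3/(-43) = 3*(-1/43) = -3/43)
j(R, V) = R
1/(j(J(1/(-23 + 25)), 221) - 490531) = 1/(-3/43 - 490531) = 1/(-21092836/43) = -43/21092836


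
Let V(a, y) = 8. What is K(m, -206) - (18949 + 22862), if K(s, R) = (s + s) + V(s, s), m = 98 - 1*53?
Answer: -41713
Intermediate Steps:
m = 45 (m = 98 - 53 = 45)
K(s, R) = 8 + 2*s (K(s, R) = (s + s) + 8 = 2*s + 8 = 8 + 2*s)
K(m, -206) - (18949 + 22862) = (8 + 2*45) - (18949 + 22862) = (8 + 90) - 1*41811 = 98 - 41811 = -41713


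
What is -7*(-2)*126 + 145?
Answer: 1909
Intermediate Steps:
-7*(-2)*126 + 145 = 14*126 + 145 = 1764 + 145 = 1909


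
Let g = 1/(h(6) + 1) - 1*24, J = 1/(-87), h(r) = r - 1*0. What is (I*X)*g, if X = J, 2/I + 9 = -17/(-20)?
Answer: -6680/99267 ≈ -0.067293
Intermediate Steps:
h(r) = r (h(r) = r + 0 = r)
J = -1/87 ≈ -0.011494
I = -40/163 (I = 2/(-9 - 17/(-20)) = 2/(-9 - 17*(-1/20)) = 2/(-9 + 17/20) = 2/(-163/20) = 2*(-20/163) = -40/163 ≈ -0.24540)
g = -167/7 (g = 1/(6 + 1) - 1*24 = 1/7 - 24 = ⅐ - 24 = -167/7 ≈ -23.857)
X = -1/87 ≈ -0.011494
(I*X)*g = -40/163*(-1/87)*(-167/7) = (40/14181)*(-167/7) = -6680/99267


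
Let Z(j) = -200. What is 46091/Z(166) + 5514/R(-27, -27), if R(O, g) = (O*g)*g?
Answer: -302770651/1312200 ≈ -230.74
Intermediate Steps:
R(O, g) = O*g²
46091/Z(166) + 5514/R(-27, -27) = 46091/(-200) + 5514/((-27*(-27)²)) = 46091*(-1/200) + 5514/((-27*729)) = -46091/200 + 5514/(-19683) = -46091/200 + 5514*(-1/19683) = -46091/200 - 1838/6561 = -302770651/1312200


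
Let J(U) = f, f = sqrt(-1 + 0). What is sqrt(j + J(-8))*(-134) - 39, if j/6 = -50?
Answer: -39 - 134*sqrt(-300 + I) ≈ -42.868 - 2321.0*I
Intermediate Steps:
f = I (f = sqrt(-1) = I ≈ 1.0*I)
j = -300 (j = 6*(-50) = -300)
J(U) = I
sqrt(j + J(-8))*(-134) - 39 = sqrt(-300 + I)*(-134) - 39 = -134*sqrt(-300 + I) - 39 = -39 - 134*sqrt(-300 + I)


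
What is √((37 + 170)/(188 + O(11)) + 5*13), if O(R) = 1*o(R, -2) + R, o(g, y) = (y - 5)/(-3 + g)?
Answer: √165919385/1585 ≈ 8.1268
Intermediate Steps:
o(g, y) = (-5 + y)/(-3 + g)
O(R) = R - 7/(-3 + R) (O(R) = 1*((-5 - 2)/(-3 + R)) + R = 1*(-7/(-3 + R)) + R = -7/(-3 + R) + R = R - 7/(-3 + R))
√((37 + 170)/(188 + O(11)) + 5*13) = √((37 + 170)/(188 + (-7 + 11*(-3 + 11))/(-3 + 11)) + 5*13) = √(207/(188 + (-7 + 11*8)/8) + 65) = √(207/(188 + (-7 + 88)/8) + 65) = √(207/(188 + (⅛)*81) + 65) = √(207/(188 + 81/8) + 65) = √(207/(1585/8) + 65) = √(207*(8/1585) + 65) = √(1656/1585 + 65) = √(104681/1585) = √165919385/1585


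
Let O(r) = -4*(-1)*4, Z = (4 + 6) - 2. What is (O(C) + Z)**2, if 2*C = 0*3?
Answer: 576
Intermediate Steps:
Z = 8 (Z = 10 - 2 = 8)
C = 0 (C = (0*3)/2 = (1/2)*0 = 0)
O(r) = 16 (O(r) = 4*4 = 16)
(O(C) + Z)**2 = (16 + 8)**2 = 24**2 = 576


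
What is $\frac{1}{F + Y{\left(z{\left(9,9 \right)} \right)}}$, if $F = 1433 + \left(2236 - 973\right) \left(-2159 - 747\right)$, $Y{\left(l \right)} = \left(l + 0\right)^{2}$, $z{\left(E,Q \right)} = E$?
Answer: $- \frac{1}{3668764} \approx -2.7257 \cdot 10^{-7}$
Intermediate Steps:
$Y{\left(l \right)} = l^{2}$
$F = -3668845$ ($F = 1433 + 1263 \left(-2906\right) = 1433 - 3670278 = -3668845$)
$\frac{1}{F + Y{\left(z{\left(9,9 \right)} \right)}} = \frac{1}{-3668845 + 9^{2}} = \frac{1}{-3668845 + 81} = \frac{1}{-3668764} = - \frac{1}{3668764}$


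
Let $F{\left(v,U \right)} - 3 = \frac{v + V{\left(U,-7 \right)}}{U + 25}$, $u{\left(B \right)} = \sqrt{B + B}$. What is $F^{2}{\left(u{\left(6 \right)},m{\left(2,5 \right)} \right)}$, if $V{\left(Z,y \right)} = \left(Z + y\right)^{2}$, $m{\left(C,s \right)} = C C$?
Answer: $\frac{9228}{841} + \frac{384 \sqrt{3}}{841} \approx 11.764$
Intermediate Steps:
$m{\left(C,s \right)} = C^{2}$
$u{\left(B \right)} = \sqrt{2} \sqrt{B}$ ($u{\left(B \right)} = \sqrt{2 B} = \sqrt{2} \sqrt{B}$)
$F{\left(v,U \right)} = 3 + \frac{v + \left(-7 + U\right)^{2}}{25 + U}$ ($F{\left(v,U \right)} = 3 + \frac{v + \left(U - 7\right)^{2}}{U + 25} = 3 + \frac{v + \left(-7 + U\right)^{2}}{25 + U}$)
$F^{2}{\left(u{\left(6 \right)},m{\left(2,5 \right)} \right)} = \left(\frac{124 + \sqrt{2} \sqrt{6} + \left(2^{2}\right)^{2} - 11 \cdot 2^{2}}{25 + 2^{2}}\right)^{2} = \left(\frac{124 + 2 \sqrt{3} + 4^{2} - 44}{25 + 4}\right)^{2} = \left(\frac{124 + 2 \sqrt{3} + 16 - 44}{29}\right)^{2} = \left(\frac{96 + 2 \sqrt{3}}{29}\right)^{2} = \left(\frac{96}{29} + \frac{2 \sqrt{3}}{29}\right)^{2}$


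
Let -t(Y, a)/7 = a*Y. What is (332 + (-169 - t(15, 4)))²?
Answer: 339889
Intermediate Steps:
t(Y, a) = -7*Y*a (t(Y, a) = -7*a*Y = -7*Y*a)
(332 + (-169 - t(15, 4)))² = (332 + (-169 - (-7)*15*4))² = (332 + (-169 - 1*(-420)))² = (332 + (-169 + 420))² = (332 + 251)² = 583² = 339889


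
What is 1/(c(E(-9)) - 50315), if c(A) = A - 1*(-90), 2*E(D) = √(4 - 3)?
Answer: -2/100449 ≈ -1.9911e-5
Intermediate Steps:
E(D) = ½ (E(D) = √(4 - 3)/2 = √1/2 = (½)*1 = ½)
c(A) = 90 + A (c(A) = A + 90 = 90 + A)
1/(c(E(-9)) - 50315) = 1/((90 + ½) - 50315) = 1/(181/2 - 50315) = 1/(-100449/2) = -2/100449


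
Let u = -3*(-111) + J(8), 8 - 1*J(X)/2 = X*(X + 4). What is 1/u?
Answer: 1/157 ≈ 0.0063694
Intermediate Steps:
J(X) = 16 - 2*X*(4 + X) (J(X) = 16 - 2*X*(X + 4) = 16 - 2*X*(4 + X))
u = 157 (u = -3*(-111) + (16 - 8*8 - 2*8²) = 333 + (16 - 64 - 2*64) = 333 + (16 - 64 - 128) = 333 - 176 = 157)
1/u = 1/157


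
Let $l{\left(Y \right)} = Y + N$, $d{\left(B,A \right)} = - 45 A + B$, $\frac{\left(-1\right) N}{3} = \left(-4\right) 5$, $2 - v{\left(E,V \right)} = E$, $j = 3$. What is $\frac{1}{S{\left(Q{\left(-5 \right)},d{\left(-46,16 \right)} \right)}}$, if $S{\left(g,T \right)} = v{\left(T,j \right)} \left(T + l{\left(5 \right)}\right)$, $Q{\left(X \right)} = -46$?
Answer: $- \frac{1}{538368} \approx -1.8575 \cdot 10^{-6}$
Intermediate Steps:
$v{\left(E,V \right)} = 2 - E$
$N = 60$ ($N = - 3 \left(\left(-4\right) 5\right) = \left(-3\right) \left(-20\right) = 60$)
$d{\left(B,A \right)} = B - 45 A$
$l{\left(Y \right)} = 60 + Y$ ($l{\left(Y \right)} = Y + 60 = 60 + Y$)
$S{\left(g,T \right)} = \left(2 - T\right) \left(65 + T\right)$ ($S{\left(g,T \right)} = \left(2 - T\right) \left(T + \left(60 + 5\right)\right) = \left(2 - T\right) \left(T + 65\right) = \left(2 - T\right) \left(65 + T\right)$)
$\frac{1}{S{\left(Q{\left(-5 \right)},d{\left(-46,16 \right)} \right)}} = \frac{1}{\left(-1\right) \left(-2 - 766\right) \left(65 - 766\right)} = \frac{1}{\left(-1\right) \left(-768\right) \left(-701\right)} = \frac{1}{-538368} = - \frac{1}{538368}$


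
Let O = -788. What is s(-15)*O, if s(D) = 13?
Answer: -10244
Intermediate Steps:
s(-15)*O = 13*(-788) = -10244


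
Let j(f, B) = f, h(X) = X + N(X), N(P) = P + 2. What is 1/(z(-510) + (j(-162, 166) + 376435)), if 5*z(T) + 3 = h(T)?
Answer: 5/1880344 ≈ 2.6591e-6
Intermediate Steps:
N(P) = 2 + P
h(X) = 2 + 2*X (h(X) = X + (2 + X) = 2 + 2*X)
z(T) = -1/5 + 2*T/5 (z(T) = -3/5 + (2 + 2*T)/5 = -3/5 + (2/5 + 2*T/5) = -1/5 + 2*T/5)
1/(z(-510) + (j(-162, 166) + 376435)) = 1/((-1/5 + (2/5)*(-510)) + (-162 + 376435)) = 1/((-1/5 - 204) + 376273) = 1/(-1021/5 + 376273) = 1/(1880344/5) = 5/1880344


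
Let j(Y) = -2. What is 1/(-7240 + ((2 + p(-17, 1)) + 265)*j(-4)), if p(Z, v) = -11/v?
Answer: -1/7752 ≈ -0.00012900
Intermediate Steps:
1/(-7240 + ((2 + p(-17, 1)) + 265)*j(-4)) = 1/(-7240 + ((2 - 11/1) + 265)*(-2)) = 1/(-7240 + ((2 - 11*1) + 265)*(-2)) = 1/(-7240 + ((2 - 11) + 265)*(-2)) = 1/(-7240 + (-9 + 265)*(-2)) = 1/(-7240 + 256*(-2)) = 1/(-7240 - 512) = 1/(-7752) = -1/7752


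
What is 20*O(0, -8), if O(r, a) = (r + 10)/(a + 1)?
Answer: -200/7 ≈ -28.571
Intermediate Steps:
O(r, a) = (10 + r)/(1 + a)
20*O(0, -8) = 20*((10 + 0)/(1 - 8)) = 20*(10/(-7)) = 20*(-1/7*10) = 20*(-10/7) = -200/7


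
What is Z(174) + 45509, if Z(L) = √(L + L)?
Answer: 45509 + 2*√87 ≈ 45528.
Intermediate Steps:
Z(L) = √2*√L (Z(L) = √(2*L) = √2*√L)
Z(174) + 45509 = √2*√174 + 45509 = 2*√87 + 45509 = 45509 + 2*√87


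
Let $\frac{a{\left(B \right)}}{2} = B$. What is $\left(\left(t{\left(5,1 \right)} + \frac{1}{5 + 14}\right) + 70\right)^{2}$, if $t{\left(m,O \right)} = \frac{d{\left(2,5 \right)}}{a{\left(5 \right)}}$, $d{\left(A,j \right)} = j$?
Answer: $\frac{7187761}{1444} \approx 4977.7$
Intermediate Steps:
$a{\left(B \right)} = 2 B$
$t{\left(m,O \right)} = \frac{1}{2}$ ($t{\left(m,O \right)} = \frac{5}{2 \cdot 5} = \frac{5}{10} = 5 \cdot \frac{1}{10} = \frac{1}{2}$)
$\left(\left(t{\left(5,1 \right)} + \frac{1}{5 + 14}\right) + 70\right)^{2} = \left(\left(\frac{1}{2} + \frac{1}{5 + 14}\right) + 70\right)^{2} = \left(\left(\frac{1}{2} + \frac{1}{19}\right) + 70\right)^{2} = \left(\frac{21}{38} + 70\right)^{2} = \left(\frac{2681}{38}\right)^{2} = \frac{7187761}{1444}$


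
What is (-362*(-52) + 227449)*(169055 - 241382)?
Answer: -17812187271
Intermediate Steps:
(-362*(-52) + 227449)*(169055 - 241382) = (18824 + 227449)*(-72327) = 246273*(-72327) = -17812187271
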